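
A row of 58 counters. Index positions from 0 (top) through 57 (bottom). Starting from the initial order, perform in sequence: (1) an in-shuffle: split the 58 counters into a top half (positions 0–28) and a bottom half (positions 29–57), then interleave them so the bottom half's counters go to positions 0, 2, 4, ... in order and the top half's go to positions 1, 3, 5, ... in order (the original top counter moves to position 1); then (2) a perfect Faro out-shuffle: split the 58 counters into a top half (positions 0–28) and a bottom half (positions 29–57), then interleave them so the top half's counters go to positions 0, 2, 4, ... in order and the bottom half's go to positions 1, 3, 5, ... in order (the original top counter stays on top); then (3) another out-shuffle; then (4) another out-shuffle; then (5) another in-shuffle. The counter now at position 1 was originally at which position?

29

Undo the operations in reverse order, starting from position 1:
  undo op 5 (in-shuffle, from top half): 1 ← 0
  undo op 4 (out-shuffle, from top half): 0 ← 0
  undo op 3 (out-shuffle, from top half): 0 ← 0
  undo op 2 (out-shuffle, from top half): 0 ← 0
  undo op 1 (in-shuffle, from bottom half): 0 ← 29
So the counter at position 1 came from original position 29.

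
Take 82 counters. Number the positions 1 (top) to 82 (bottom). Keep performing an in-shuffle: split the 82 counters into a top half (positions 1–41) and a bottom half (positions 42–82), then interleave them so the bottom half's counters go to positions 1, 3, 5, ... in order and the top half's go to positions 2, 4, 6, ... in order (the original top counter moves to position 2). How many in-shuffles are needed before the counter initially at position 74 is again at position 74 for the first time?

Follow position 74 under repeated in-shuffles:
74 → 65 → 47 → 11 → 22 → 44 → 5 → 10 → ... → 74 (length 82)
It first returns after 82 in-shuffles.

82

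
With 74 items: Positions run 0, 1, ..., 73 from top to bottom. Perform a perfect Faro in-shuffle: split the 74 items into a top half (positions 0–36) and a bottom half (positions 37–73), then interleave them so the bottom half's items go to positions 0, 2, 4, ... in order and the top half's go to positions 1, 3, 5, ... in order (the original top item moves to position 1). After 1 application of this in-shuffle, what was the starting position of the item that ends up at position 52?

63

Work backwards from position 52, undoing one in-shuffle at a time:
52 ← 63
So the item now at position 52 started at position 63.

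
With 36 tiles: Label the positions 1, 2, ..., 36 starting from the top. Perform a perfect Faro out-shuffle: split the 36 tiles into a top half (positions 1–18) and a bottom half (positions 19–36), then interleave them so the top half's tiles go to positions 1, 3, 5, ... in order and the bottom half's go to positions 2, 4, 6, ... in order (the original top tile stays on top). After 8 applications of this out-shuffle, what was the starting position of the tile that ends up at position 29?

Work backwards from position 29, undoing one out-shuffle at a time:
29 ← 15 ← 8 ← 22 ← 29 ← 15 ← 8 ← 22 ← 29
So the tile now at position 29 started at position 29.

29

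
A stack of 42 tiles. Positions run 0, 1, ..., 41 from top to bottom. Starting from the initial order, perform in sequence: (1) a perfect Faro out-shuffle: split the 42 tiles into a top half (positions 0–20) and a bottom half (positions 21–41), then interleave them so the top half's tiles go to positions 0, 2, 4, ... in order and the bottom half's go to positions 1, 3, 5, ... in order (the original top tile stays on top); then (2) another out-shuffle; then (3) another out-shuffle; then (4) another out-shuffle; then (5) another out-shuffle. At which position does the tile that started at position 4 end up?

5

Track the tile from position 4 forward through each operation:
  after op 1 (out-shuffle): 4 → 8
  after op 2 (out-shuffle): 8 → 16
  after op 3 (out-shuffle): 16 → 32
  after op 4 (out-shuffle): 32 → 23
  after op 5 (out-shuffle): 23 → 5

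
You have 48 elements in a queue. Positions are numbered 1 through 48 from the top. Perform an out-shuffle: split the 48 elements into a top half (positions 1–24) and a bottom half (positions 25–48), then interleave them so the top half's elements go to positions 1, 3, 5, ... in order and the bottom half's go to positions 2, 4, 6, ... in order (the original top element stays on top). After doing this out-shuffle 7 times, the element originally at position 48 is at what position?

Position 48 is a fixed point of every out-shuffle, so the element never moves.

48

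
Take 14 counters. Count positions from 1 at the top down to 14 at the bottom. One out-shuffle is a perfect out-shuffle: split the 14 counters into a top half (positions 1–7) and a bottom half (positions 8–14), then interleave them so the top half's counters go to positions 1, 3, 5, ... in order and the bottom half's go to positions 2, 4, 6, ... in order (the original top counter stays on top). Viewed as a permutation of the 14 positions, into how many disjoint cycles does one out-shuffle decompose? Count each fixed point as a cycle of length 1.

Trace each unvisited position around until it returns:
(1) (2 3 5 9 4 7 ... len 12) (14)
3 cycles in total.

3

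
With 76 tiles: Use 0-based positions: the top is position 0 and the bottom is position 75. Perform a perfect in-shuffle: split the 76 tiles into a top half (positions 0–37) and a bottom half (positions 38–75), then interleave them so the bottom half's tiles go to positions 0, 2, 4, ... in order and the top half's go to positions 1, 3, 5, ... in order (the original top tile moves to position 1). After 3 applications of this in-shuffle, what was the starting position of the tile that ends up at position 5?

Work backwards from position 5, undoing one in-shuffle at a time:
5 ← 2 ← 39 ← 19
So the tile now at position 5 started at position 19.

19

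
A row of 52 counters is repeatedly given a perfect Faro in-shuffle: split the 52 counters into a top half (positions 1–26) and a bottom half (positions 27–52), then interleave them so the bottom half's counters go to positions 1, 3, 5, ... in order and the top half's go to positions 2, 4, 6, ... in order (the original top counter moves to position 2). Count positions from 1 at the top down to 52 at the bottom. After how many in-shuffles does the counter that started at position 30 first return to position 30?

52

Follow position 30 under repeated in-shuffles:
30 → 7 → 14 → 28 → 3 → 6 → 12 → 24 → ... → 30 (length 52)
It first returns after 52 in-shuffles.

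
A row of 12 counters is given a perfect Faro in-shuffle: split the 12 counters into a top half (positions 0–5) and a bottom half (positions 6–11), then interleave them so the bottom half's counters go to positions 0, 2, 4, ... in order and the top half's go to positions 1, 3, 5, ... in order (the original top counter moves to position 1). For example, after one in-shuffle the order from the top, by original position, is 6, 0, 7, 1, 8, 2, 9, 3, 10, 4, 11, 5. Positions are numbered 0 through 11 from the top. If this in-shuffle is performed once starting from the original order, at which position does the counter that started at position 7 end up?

2

Track the counter's position through each in-shuffle:
7 → 2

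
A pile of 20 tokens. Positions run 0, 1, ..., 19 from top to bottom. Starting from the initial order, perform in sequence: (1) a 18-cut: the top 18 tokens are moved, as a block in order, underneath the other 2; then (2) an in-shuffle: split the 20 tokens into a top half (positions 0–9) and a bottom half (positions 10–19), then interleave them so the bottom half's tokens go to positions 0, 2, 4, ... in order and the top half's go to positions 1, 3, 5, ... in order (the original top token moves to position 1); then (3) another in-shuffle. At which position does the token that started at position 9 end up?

5

Track the token from position 9 forward through each operation:
  after op 1 (cut 18): 9 → 11
  after op 2 (in-shuffle): 11 → 2
  after op 3 (in-shuffle): 2 → 5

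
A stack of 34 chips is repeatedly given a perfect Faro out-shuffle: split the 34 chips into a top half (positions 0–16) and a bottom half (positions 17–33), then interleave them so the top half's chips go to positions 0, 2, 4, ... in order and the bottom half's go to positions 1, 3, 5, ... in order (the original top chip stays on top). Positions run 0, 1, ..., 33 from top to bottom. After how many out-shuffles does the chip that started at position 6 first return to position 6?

10

Follow position 6 under repeated out-shuffles:
6 → 12 → 24 → 15 → 30 → 27 → 21 → 9 → 18 → 3 → 6
It first returns after 10 out-shuffles.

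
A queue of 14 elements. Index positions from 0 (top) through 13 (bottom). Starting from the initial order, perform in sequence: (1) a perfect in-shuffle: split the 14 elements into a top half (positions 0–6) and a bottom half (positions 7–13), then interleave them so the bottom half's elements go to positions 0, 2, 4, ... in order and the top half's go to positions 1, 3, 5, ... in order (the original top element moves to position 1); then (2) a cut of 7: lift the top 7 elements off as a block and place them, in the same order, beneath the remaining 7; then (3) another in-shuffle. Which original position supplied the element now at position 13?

6

Undo the operations in reverse order, starting from position 13:
  undo op 3 (in-shuffle, from top half): 13 ← 6
  undo op 2 (cut 7): 6 ← 13
  undo op 1 (in-shuffle, from top half): 13 ← 6
So the element at position 13 came from original position 6.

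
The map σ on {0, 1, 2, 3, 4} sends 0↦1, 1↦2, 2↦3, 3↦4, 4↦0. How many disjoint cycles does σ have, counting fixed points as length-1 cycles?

1

Cycle decomposition: (0 1 2 3 4).
1 cycle.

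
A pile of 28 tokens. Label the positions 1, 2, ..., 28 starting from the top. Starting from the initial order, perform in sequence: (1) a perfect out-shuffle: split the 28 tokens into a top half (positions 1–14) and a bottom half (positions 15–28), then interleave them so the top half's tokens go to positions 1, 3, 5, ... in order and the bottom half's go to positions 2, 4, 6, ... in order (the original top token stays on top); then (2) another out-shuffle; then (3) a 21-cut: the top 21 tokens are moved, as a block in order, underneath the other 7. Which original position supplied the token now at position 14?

Undo the operations in reverse order, starting from position 14:
  undo op 3 (cut 21): 14 ← 7
  undo op 2 (out-shuffle, from top half): 7 ← 4
  undo op 1 (out-shuffle, from bottom half): 4 ← 16
So the token at position 14 came from original position 16.

16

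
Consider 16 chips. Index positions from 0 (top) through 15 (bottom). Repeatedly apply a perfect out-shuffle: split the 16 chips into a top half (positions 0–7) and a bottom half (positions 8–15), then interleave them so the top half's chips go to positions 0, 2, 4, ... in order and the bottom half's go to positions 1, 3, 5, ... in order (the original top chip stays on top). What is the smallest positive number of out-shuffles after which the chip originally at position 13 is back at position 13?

4

Follow position 13 under repeated out-shuffles:
13 → 11 → 7 → 14 → 13
It first returns after 4 out-shuffles.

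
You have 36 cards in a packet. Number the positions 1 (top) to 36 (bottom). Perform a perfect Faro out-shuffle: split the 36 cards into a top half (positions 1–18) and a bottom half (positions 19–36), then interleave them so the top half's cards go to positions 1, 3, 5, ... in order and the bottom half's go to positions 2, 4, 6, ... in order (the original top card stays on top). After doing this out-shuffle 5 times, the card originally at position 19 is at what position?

17

Track the card's position through each out-shuffle:
19 → 2 → 3 → 5 → 9 → 17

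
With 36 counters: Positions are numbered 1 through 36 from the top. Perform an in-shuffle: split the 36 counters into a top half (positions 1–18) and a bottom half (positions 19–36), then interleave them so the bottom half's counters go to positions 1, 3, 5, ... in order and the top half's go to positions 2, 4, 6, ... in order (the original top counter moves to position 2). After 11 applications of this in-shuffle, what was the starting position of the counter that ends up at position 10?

Work backwards from position 10, undoing one in-shuffle at a time:
10 ← 5 ← 21 ← 29 ← 33 ← 35 ← 36 ← 18 ← 9 ← 23 ← 30 ← 15
So the counter now at position 10 started at position 15.

15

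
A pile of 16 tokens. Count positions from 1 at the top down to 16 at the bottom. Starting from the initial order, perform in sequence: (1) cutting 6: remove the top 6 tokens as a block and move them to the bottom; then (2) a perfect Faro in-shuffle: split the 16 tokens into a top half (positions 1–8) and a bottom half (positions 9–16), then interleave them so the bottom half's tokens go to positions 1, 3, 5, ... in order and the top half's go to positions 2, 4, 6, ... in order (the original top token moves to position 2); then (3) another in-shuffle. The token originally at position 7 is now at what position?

Track the token from position 7 forward through each operation:
  after op 1 (cut 6): 7 → 1
  after op 2 (in-shuffle): 1 → 2
  after op 3 (in-shuffle): 2 → 4

4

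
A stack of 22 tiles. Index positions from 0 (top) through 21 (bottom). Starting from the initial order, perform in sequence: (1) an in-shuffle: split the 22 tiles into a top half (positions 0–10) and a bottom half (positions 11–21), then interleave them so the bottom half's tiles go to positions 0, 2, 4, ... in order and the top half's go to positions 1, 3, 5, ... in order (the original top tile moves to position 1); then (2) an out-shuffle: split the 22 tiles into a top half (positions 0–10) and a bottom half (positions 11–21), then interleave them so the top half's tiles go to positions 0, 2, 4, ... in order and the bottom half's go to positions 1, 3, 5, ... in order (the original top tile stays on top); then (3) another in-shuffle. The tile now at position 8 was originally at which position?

Undo the operations in reverse order, starting from position 8:
  undo op 3 (in-shuffle, from bottom half): 8 ← 15
  undo op 2 (out-shuffle, from bottom half): 15 ← 18
  undo op 1 (in-shuffle, from bottom half): 18 ← 20
So the tile at position 8 came from original position 20.

20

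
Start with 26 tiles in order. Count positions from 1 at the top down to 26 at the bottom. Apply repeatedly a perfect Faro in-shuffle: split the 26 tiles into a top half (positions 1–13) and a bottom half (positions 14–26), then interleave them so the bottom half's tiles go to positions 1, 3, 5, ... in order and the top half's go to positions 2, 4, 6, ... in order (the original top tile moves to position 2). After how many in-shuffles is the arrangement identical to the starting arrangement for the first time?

18

The in-shuffle permutes the 26 positions with cycle lengths [2, 6, 18].
Every tile is home exactly when every cycle has completed a whole number of laps, i.e. after lcm(2, 6, 18) = 18 in-shuffles.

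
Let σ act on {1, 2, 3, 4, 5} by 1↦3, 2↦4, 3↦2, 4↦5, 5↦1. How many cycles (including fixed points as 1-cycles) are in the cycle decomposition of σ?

1

Cycle decomposition: (1 3 2 4 5).
1 cycle.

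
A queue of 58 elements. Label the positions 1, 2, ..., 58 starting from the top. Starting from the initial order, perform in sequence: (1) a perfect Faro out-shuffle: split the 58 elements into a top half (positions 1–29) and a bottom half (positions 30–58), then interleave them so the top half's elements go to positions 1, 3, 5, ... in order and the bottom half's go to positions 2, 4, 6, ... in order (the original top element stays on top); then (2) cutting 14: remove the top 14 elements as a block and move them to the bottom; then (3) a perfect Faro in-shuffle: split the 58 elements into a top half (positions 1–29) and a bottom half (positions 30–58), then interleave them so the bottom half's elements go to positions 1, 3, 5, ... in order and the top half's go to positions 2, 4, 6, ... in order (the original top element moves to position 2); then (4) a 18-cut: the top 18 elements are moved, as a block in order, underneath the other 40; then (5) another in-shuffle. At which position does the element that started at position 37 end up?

29

Track the element from position 37 forward through each operation:
  after op 1 (out-shuffle): 37 → 16
  after op 2 (cut 14): 16 → 2
  after op 3 (in-shuffle): 2 → 4
  after op 4 (cut 18): 4 → 44
  after op 5 (in-shuffle): 44 → 29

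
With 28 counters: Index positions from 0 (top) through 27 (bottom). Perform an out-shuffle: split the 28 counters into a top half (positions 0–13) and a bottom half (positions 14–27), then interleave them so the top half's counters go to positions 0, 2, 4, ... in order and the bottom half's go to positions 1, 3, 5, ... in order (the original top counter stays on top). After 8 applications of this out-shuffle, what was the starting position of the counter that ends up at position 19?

Work backwards from position 19, undoing one out-shuffle at a time:
19 ← 23 ← 25 ← 26 ← 13 ← 20 ← 10 ← 5 ← 16
So the counter now at position 19 started at position 16.

16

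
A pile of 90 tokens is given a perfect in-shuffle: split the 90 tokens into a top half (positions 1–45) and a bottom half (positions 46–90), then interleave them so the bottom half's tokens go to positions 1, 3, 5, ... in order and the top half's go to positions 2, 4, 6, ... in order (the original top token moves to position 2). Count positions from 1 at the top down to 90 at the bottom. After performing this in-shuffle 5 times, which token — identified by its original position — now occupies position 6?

Work backwards from position 6, undoing one in-shuffle at a time:
6 ← 3 ← 47 ← 69 ← 80 ← 40
So the token now at position 6 started at position 40.

40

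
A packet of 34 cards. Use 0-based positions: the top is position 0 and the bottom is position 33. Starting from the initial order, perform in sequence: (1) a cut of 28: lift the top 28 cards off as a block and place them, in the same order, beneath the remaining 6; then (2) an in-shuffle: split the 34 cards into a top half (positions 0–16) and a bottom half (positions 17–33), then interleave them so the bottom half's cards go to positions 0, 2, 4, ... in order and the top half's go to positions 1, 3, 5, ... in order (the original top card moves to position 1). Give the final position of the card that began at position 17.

12

Track the card from position 17 forward through each operation:
  after op 1 (cut 28): 17 → 23
  after op 2 (in-shuffle): 23 → 12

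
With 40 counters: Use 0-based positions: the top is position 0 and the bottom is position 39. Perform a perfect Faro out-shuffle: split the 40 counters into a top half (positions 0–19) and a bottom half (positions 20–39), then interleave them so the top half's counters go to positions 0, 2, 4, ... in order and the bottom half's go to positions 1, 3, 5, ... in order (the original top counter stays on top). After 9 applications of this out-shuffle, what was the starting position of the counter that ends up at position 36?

Work backwards from position 36, undoing one out-shuffle at a time:
36 ← 18 ← 9 ← 24 ← 12 ← 6 ← 3 ← 21 ← 30 ← 15
So the counter now at position 36 started at position 15.

15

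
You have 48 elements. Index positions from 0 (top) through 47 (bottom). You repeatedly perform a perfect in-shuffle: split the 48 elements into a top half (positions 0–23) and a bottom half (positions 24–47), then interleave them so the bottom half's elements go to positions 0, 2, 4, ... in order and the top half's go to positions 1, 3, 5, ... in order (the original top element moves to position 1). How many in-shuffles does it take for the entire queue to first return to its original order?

21

The in-shuffle permutes the 48 positions with cycle lengths [3, 3, 21, 21].
Every element is home exactly when every cycle has completed a whole number of laps, i.e. after lcm(3, 21) = 21 in-shuffles.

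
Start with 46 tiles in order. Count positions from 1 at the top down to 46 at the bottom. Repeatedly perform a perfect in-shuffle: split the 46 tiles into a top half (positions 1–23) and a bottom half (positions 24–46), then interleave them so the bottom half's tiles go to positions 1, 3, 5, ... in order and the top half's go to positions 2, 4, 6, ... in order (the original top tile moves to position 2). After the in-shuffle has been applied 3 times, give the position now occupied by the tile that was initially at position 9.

Track the tile's position through each in-shuffle:
9 → 18 → 36 → 25

25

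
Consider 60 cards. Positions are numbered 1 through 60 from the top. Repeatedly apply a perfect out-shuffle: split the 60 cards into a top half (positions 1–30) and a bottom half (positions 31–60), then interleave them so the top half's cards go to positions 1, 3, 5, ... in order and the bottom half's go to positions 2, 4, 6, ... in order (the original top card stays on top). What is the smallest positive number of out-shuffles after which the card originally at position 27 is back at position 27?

Follow position 27 under repeated out-shuffles:
27 → 53 → 46 → 32 → 4 → 7 → 13 → 25 → ... → 27 (length 58)
It first returns after 58 out-shuffles.

58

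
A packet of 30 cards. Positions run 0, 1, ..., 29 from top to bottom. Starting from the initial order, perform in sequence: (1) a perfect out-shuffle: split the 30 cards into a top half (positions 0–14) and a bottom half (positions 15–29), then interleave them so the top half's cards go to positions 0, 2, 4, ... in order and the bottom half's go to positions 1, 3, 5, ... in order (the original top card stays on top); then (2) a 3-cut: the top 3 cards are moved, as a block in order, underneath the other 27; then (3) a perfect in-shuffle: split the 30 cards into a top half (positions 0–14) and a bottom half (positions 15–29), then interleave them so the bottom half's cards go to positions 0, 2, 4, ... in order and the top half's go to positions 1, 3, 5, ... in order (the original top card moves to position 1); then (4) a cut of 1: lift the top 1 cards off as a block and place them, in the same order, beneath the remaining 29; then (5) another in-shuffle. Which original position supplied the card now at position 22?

8

Undo the operations in reverse order, starting from position 22:
  undo op 5 (in-shuffle, from bottom half): 22 ← 26
  undo op 4 (cut 1): 26 ← 27
  undo op 3 (in-shuffle, from top half): 27 ← 13
  undo op 2 (cut 3): 13 ← 16
  undo op 1 (out-shuffle, from top half): 16 ← 8
So the card at position 22 came from original position 8.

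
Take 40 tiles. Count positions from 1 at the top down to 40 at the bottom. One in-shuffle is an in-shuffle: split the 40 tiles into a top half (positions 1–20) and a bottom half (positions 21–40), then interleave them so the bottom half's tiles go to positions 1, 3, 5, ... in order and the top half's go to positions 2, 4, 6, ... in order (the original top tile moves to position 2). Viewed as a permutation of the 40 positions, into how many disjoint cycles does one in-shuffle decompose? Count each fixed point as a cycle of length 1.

2

Trace each unvisited position around until it returns:
(1 2 4 8 16 32 ... len 20) (3 6 12 24 7 14 ... len 20)
2 cycles in total.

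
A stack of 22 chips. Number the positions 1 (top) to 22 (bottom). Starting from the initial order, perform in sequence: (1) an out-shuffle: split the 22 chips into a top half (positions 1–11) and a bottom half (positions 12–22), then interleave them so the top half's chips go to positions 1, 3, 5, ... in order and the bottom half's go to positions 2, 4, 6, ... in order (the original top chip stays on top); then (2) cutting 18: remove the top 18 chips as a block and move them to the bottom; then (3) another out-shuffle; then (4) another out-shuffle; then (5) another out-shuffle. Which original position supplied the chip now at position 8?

Undo the operations in reverse order, starting from position 8:
  undo op 5 (out-shuffle, from bottom half): 8 ← 15
  undo op 4 (out-shuffle, from top half): 15 ← 8
  undo op 3 (out-shuffle, from bottom half): 8 ← 15
  undo op 2 (cut 18): 15 ← 11
  undo op 1 (out-shuffle, from top half): 11 ← 6
So the chip at position 8 came from original position 6.

6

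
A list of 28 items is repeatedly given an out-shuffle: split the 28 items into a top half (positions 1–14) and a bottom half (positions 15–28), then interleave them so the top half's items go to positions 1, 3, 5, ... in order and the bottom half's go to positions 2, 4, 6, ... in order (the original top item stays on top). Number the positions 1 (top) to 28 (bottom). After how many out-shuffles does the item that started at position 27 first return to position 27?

Follow position 27 under repeated out-shuffles:
27 → 26 → 24 → 20 → 12 → 23 → 18 → 8 → 15 → 2 → 3 → 5 → 9 → 17 → 6 → 11 → 21 → 14 → 27
It first returns after 18 out-shuffles.

18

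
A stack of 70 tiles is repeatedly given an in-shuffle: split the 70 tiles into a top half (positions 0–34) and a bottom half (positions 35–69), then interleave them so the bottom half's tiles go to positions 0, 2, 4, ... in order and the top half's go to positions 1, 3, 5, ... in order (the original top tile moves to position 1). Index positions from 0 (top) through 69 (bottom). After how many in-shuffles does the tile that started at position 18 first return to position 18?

Follow position 18 under repeated in-shuffles:
18 → 37 → 4 → 9 → 19 → 39 → 8 → 17 → ... → 18 (length 35)
It first returns after 35 in-shuffles.

35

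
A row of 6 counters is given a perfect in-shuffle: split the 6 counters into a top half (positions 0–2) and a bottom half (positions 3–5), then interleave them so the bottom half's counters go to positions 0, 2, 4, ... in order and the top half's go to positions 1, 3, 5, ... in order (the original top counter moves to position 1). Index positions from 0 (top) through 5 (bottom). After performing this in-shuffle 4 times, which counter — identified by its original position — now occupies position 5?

2

Work backwards from position 5, undoing one in-shuffle at a time:
5 ← 2 ← 4 ← 5 ← 2
So the counter now at position 5 started at position 2.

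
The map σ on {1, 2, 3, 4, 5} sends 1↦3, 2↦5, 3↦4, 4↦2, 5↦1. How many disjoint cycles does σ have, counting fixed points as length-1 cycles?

Cycle decomposition: (1 3 4 2 5).
1 cycle.

1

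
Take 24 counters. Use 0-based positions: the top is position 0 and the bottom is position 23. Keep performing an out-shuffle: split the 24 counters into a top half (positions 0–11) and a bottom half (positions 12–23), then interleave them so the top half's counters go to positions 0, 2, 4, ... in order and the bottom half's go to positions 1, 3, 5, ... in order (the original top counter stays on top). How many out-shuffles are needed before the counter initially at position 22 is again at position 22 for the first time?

11

Follow position 22 under repeated out-shuffles:
22 → 21 → 19 → 15 → 7 → 14 → 5 → 10 → 20 → 17 → 11 → 22
It first returns after 11 out-shuffles.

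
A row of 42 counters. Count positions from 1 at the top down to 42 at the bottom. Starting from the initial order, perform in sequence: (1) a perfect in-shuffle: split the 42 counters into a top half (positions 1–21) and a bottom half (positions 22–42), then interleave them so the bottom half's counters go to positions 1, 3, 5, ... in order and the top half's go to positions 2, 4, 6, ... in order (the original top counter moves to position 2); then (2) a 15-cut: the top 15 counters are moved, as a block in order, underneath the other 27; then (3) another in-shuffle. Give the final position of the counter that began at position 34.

Track the counter from position 34 forward through each operation:
  after op 1 (in-shuffle): 34 → 25
  after op 2 (cut 15): 25 → 10
  after op 3 (in-shuffle): 10 → 20

20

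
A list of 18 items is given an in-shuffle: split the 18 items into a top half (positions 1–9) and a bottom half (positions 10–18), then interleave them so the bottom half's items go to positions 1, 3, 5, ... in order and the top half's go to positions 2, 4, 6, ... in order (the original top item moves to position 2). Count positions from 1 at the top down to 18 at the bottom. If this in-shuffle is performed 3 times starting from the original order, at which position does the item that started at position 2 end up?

16

Track the item's position through each in-shuffle:
2 → 4 → 8 → 16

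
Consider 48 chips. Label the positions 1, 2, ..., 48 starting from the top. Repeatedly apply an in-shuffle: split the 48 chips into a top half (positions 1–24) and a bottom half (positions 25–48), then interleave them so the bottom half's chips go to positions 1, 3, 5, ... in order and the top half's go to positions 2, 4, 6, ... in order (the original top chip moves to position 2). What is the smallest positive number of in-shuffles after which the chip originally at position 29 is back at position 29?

Follow position 29 under repeated in-shuffles:
29 → 9 → 18 → 36 → 23 → 46 → 43 → 37 → ... → 29 (length 21)
It first returns after 21 in-shuffles.

21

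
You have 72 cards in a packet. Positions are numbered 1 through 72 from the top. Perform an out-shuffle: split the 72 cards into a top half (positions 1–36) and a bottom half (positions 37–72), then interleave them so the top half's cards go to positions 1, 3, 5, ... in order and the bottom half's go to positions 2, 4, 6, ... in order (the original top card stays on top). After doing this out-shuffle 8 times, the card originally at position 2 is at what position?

44

Track the card's position through each out-shuffle:
2 → 3 → 5 → 9 → 17 → 33 → 65 → 58 → 44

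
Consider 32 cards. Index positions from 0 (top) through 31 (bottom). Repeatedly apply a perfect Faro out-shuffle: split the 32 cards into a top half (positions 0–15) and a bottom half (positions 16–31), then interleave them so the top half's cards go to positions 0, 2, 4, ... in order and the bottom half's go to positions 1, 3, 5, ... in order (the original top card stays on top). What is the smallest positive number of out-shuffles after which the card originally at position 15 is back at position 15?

Follow position 15 under repeated out-shuffles:
15 → 30 → 29 → 27 → 23 → 15
It first returns after 5 out-shuffles.

5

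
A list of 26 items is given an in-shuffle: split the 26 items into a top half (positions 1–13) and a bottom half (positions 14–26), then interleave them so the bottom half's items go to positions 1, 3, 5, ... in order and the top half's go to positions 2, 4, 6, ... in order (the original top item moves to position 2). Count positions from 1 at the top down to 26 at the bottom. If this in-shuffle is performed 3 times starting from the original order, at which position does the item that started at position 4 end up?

5

Track the item's position through each in-shuffle:
4 → 8 → 16 → 5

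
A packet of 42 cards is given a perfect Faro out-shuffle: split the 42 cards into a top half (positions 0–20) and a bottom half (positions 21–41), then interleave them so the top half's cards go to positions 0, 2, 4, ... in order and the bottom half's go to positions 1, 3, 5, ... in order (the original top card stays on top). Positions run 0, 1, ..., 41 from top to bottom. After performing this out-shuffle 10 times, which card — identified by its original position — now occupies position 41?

Work backwards from position 41, undoing one out-shuffle at a time:
41 ← 41 ← 41 ← 41 ← 41 ← 41 ← 41 ← 41 ← 41 ← 41 ← 41
So the card now at position 41 started at position 41.

41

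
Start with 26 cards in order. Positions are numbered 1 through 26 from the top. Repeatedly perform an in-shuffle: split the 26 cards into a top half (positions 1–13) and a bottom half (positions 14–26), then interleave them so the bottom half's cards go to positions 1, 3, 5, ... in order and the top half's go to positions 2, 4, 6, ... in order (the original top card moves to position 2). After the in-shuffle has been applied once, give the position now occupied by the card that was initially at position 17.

7

Track the card's position through each in-shuffle:
17 → 7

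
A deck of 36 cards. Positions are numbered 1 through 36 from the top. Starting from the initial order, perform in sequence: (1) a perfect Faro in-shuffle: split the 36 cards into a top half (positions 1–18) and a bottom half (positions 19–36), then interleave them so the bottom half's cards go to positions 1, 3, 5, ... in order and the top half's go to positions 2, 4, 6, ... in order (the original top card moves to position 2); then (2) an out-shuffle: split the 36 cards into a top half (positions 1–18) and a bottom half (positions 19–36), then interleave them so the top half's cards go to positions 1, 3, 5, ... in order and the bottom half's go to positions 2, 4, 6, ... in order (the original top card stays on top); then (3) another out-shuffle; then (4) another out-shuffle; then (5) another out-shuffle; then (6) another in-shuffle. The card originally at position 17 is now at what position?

Track the card from position 17 forward through each operation:
  after op 1 (in-shuffle): 17 → 34
  after op 2 (out-shuffle): 34 → 32
  after op 3 (out-shuffle): 32 → 28
  after op 4 (out-shuffle): 28 → 20
  after op 5 (out-shuffle): 20 → 4
  after op 6 (in-shuffle): 4 → 8

8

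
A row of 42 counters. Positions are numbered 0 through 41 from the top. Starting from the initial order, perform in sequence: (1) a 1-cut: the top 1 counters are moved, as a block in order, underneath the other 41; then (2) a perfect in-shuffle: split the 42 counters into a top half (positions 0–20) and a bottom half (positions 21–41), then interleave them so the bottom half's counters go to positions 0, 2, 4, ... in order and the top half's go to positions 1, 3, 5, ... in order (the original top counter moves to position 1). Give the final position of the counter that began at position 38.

Track the counter from position 38 forward through each operation:
  after op 1 (cut 1): 38 → 37
  after op 2 (in-shuffle): 37 → 32

32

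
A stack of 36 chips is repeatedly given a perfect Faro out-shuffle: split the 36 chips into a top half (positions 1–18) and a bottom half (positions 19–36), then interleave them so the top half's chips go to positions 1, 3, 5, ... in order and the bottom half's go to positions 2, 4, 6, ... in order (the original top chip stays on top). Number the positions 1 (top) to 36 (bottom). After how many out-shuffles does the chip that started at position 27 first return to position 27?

12

Follow position 27 under repeated out-shuffles:
27 → 18 → 35 → 34 → 32 → 28 → 20 → 4 → 7 → 13 → 25 → 14 → 27
It first returns after 12 out-shuffles.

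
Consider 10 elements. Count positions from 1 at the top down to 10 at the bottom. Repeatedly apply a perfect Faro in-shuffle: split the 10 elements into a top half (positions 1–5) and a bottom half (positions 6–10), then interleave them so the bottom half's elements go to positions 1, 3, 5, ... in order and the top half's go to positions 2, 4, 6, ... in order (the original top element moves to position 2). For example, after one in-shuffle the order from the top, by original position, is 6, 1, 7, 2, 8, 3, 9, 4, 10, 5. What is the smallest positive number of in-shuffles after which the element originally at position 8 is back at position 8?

10

Follow position 8 under repeated in-shuffles:
8 → 5 → 10 → 9 → 7 → 3 → 6 → 1 → 2 → 4 → 8
It first returns after 10 in-shuffles.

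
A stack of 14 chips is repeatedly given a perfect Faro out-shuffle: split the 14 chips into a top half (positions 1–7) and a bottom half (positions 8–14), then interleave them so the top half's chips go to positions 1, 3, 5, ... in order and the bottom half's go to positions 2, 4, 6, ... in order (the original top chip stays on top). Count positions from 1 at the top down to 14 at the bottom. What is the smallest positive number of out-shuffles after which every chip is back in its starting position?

The out-shuffle permutes the 14 positions with cycle lengths [1, 1, 12].
Every chip is home exactly when every cycle has completed a whole number of laps, i.e. after lcm(1, 12) = 12 out-shuffles.

12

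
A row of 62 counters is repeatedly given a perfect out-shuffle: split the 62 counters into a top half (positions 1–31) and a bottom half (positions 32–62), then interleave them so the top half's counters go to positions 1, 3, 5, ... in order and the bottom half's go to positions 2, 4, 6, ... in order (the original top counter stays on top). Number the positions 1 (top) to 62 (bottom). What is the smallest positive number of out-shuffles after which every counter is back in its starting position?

The out-shuffle permutes the 62 positions with cycle lengths [1, 1, 60].
Every counter is home exactly when every cycle has completed a whole number of laps, i.e. after lcm(1, 60) = 60 out-shuffles.

60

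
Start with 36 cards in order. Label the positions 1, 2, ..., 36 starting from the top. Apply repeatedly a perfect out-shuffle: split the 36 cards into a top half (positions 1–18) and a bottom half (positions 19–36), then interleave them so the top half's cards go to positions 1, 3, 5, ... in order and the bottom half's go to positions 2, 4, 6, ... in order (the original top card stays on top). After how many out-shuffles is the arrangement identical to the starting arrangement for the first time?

12

The out-shuffle permutes the 36 positions with cycle lengths [1, 1, 3, 3, 4, 12, 12].
Every card is home exactly when every cycle has completed a whole number of laps, i.e. after lcm(1, 3, 4, 12) = 12 out-shuffles.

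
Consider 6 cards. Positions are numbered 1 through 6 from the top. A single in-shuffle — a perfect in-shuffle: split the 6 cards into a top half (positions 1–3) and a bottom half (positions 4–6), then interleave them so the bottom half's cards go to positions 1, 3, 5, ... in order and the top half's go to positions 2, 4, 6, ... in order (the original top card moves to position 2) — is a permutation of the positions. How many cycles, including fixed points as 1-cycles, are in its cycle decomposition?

2

Trace each unvisited position around until it returns:
(1 2 4) (3 6 5)
2 cycles in total.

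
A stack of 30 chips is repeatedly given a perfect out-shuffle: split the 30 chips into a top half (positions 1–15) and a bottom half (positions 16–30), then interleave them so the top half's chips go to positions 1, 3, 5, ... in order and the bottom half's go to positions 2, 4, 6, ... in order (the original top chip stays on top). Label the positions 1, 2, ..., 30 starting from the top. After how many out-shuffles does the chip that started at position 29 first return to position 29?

28

Follow position 29 under repeated out-shuffles:
29 → 28 → 26 → 22 → 14 → 27 → 24 → 18 → ... → 29 (length 28)
It first returns after 28 out-shuffles.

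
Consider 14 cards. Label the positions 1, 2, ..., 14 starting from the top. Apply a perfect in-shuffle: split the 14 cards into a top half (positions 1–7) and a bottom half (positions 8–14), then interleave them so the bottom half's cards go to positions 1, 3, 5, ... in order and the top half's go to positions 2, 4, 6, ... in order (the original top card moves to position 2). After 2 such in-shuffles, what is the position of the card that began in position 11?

14

Track the card's position through each in-shuffle:
11 → 7 → 14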